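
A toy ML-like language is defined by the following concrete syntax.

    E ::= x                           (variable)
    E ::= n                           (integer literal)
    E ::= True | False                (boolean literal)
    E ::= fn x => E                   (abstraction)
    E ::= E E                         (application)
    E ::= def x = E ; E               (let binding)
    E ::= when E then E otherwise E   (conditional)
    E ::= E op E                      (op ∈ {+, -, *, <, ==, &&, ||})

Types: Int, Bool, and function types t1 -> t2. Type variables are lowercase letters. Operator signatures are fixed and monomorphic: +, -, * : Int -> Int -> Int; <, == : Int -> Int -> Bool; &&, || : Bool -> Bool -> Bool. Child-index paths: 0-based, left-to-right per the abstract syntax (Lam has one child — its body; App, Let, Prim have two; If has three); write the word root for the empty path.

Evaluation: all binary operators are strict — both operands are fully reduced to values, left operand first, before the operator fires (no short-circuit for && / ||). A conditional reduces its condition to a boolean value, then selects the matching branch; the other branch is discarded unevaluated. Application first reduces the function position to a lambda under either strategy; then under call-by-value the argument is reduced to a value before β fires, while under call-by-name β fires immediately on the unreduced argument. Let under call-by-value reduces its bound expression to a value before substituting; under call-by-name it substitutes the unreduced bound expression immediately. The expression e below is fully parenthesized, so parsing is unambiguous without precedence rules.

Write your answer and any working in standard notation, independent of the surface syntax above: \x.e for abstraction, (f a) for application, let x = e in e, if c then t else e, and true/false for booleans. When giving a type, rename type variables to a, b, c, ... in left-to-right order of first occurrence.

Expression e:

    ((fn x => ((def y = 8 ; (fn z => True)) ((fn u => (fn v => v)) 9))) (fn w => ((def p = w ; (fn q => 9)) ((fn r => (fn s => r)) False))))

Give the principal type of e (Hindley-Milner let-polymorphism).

Answer: Bool

Working:
let y : Int
\z._ : b -> Bool
v : d
\v._ : d -> d
\u._ : c -> d -> d
  unify c -> d -> d ~ Int -> e
  unify c ~ Int
  unify d -> d ~ e
_ _ : d -> d
  unify b -> Bool ~ (d -> d) -> f
  unify b ~ d -> d
  unify Bool ~ f
_ _ : Bool
\x._ : a -> Bool
w : g
let p : g
\q._ : h -> Int
r : i
\s._ : j -> i
\r._ : i -> j -> i
  unify i -> j -> i ~ Bool -> k
  unify i ~ Bool
  unify j -> Bool ~ k
_ _ : j -> Bool
  unify h -> Int ~ (j -> Bool) -> l
  unify h ~ j -> Bool
  unify Int ~ l
_ _ : Int
\w._ : g -> Int
  unify a -> Bool ~ (g -> Int) -> m
  unify a ~ g -> Int
  unify Bool ~ m
_ _ : Bool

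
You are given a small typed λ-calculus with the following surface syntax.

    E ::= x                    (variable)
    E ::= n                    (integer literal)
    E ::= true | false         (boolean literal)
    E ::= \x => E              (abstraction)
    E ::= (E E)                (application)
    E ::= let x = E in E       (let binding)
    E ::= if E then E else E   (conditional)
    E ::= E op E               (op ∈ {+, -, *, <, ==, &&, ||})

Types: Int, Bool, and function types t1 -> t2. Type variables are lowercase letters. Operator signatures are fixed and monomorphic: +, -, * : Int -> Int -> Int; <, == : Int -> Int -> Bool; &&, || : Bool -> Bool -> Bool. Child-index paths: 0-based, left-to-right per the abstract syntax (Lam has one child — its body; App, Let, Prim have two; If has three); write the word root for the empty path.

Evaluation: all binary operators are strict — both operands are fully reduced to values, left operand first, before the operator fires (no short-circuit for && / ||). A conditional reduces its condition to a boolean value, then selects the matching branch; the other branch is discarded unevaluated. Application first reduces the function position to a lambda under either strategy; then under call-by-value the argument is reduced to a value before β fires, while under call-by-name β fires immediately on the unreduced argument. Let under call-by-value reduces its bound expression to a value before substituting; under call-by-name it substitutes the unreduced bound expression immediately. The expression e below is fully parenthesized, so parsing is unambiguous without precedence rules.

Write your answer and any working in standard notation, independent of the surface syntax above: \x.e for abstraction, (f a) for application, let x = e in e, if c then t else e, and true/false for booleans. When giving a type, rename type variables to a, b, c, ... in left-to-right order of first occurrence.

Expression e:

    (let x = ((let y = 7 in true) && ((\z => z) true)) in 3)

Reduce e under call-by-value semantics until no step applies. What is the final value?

Derivation:
step 0: (let x = ((let y = 7 in true) && ((\z.z) true)) in 3)
step 1: [let@0.0] (let x = (true && ((\z.z) true)) in 3)
step 2: [beta@0.1] (let x = (true && true) in 3)
step 3: [delta@0] (let x = true in 3)
step 4: [let@root] 3

Answer: 3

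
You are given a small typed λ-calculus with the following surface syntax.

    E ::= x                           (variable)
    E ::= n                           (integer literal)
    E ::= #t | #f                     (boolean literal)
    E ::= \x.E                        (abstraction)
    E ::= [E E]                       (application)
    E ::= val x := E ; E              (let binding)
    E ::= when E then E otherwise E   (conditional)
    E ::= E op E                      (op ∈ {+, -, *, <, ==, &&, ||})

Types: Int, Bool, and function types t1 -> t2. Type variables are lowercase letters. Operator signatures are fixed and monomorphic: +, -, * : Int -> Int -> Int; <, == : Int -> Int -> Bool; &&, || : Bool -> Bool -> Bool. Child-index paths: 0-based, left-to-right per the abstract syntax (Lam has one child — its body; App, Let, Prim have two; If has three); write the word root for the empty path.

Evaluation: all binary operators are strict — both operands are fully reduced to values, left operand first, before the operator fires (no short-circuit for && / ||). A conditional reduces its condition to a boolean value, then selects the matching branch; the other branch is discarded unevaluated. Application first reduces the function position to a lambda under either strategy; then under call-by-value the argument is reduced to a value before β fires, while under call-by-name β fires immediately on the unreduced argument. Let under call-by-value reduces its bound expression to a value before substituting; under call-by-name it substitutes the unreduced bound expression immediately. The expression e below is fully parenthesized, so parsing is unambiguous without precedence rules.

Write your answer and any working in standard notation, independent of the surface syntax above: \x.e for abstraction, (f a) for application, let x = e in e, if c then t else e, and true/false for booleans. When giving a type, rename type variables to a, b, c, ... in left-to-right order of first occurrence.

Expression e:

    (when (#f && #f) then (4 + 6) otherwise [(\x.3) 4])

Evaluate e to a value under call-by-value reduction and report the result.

Derivation:
step 0: (if (false && false) then (4 + 6) else ((\x.3) 4))
step 1: [delta@0] (if false then (4 + 6) else ((\x.3) 4))
step 2: [if@root] ((\x.3) 4)
step 3: [beta@root] 3

Answer: 3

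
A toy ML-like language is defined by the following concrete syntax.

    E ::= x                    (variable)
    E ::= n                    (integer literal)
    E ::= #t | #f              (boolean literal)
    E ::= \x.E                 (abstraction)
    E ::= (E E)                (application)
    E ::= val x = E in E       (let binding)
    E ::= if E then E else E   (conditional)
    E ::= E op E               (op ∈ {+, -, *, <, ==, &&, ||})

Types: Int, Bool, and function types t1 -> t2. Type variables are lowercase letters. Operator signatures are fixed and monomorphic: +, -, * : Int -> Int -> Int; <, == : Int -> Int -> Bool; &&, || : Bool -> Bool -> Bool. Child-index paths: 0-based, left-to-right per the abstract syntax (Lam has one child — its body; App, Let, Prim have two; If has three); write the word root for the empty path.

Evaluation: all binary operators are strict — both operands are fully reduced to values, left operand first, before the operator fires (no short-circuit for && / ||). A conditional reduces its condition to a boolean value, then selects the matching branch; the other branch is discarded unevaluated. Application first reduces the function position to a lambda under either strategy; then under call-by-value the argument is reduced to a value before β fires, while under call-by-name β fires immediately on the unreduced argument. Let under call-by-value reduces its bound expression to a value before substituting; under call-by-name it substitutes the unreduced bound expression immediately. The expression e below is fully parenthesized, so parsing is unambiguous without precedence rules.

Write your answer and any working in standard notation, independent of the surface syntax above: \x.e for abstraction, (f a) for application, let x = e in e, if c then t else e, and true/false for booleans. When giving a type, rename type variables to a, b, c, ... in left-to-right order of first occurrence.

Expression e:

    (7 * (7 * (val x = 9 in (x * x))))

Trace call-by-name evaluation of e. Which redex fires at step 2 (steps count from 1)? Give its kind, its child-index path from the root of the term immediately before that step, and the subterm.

Answer: delta at 1.1 : (9 * 9)

Working:
step 0: (7 * (7 * (let x = 9 in (x * x))))
step 1: [let@1.1] (7 * (7 * (9 * 9)))
step 2: [delta@1.1] (7 * (7 * 81))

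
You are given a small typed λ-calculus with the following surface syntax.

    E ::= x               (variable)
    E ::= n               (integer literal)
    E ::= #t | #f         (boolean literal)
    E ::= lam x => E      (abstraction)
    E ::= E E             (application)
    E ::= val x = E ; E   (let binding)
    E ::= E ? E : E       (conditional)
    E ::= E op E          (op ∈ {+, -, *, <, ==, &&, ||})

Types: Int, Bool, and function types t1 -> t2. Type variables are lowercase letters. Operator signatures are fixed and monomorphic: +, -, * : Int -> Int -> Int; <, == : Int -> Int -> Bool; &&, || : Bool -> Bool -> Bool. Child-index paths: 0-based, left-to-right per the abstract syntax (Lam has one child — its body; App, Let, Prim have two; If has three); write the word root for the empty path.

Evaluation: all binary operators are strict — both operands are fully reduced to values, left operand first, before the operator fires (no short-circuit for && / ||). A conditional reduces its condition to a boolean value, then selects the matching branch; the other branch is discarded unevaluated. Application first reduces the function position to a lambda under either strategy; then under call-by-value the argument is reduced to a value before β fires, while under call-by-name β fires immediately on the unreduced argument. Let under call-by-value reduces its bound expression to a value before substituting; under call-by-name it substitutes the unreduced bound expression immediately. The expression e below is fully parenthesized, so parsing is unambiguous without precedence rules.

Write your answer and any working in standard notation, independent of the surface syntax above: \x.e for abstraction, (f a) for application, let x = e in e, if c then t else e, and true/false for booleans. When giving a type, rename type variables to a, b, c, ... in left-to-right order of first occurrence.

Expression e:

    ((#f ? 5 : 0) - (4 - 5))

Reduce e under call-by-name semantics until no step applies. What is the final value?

Answer: 1

Trace:
step 0: ((if false then 5 else 0) - (4 - 5))
step 1: [if@0] (0 - (4 - 5))
step 2: [delta@1] (0 - -1)
step 3: [delta@root] 1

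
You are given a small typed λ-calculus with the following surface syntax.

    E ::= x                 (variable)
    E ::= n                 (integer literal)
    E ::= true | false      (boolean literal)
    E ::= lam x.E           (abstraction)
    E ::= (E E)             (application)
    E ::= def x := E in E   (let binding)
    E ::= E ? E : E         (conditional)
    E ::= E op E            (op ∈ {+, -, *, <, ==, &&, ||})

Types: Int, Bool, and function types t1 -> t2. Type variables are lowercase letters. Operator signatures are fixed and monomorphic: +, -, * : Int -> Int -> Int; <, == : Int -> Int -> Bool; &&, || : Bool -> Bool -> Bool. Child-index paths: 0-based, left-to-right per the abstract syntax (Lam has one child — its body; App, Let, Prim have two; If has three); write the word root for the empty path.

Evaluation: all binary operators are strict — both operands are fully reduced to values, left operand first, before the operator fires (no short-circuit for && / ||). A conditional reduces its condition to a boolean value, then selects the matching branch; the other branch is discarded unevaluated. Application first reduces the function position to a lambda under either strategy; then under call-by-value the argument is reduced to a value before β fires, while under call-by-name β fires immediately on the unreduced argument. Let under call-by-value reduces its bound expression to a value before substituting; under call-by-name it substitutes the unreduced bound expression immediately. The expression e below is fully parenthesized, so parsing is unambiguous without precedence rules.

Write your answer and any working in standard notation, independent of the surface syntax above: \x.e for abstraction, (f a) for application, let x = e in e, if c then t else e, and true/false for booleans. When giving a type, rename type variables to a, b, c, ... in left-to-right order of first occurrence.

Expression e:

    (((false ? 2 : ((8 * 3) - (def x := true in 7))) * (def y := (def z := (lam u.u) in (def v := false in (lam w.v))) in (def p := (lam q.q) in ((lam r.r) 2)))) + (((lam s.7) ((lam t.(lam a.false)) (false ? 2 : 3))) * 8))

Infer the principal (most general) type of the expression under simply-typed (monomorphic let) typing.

Answer: Int

Derivation:
  unify Bool ~ Bool
  unify Int ~ Int
  unify Int ~ Int
  unify Int ~ Int
let x : Bool
  unify Int ~ Int
  unify Int ~ Int
  unify Int ~ Int
u : a
\u._ : a -> a
let z : a -> a
let v : Bool
v : Bool
\w._ : b -> Bool
let y : b -> Bool
q : c
\q._ : c -> c
let p : c -> c
r : d
\r._ : d -> d
  unify d -> d ~ Int -> e
  unify d ~ Int
  unify Int ~ e
_ _ : Int
  unify Int ~ Int
  unify Int ~ Int
\s._ : f -> Int
\a._ : h -> Bool
\t._ : g -> h -> Bool
  unify Bool ~ Bool
  unify Int ~ Int
  unify g -> h -> Bool ~ Int -> i
  unify g ~ Int
  unify h -> Bool ~ i
_ _ : h -> Bool
  unify f -> Int ~ (h -> Bool) -> j
  unify f ~ h -> Bool
  unify Int ~ j
_ _ : Int
  unify Int ~ Int
  unify Int ~ Int
  unify Int ~ Int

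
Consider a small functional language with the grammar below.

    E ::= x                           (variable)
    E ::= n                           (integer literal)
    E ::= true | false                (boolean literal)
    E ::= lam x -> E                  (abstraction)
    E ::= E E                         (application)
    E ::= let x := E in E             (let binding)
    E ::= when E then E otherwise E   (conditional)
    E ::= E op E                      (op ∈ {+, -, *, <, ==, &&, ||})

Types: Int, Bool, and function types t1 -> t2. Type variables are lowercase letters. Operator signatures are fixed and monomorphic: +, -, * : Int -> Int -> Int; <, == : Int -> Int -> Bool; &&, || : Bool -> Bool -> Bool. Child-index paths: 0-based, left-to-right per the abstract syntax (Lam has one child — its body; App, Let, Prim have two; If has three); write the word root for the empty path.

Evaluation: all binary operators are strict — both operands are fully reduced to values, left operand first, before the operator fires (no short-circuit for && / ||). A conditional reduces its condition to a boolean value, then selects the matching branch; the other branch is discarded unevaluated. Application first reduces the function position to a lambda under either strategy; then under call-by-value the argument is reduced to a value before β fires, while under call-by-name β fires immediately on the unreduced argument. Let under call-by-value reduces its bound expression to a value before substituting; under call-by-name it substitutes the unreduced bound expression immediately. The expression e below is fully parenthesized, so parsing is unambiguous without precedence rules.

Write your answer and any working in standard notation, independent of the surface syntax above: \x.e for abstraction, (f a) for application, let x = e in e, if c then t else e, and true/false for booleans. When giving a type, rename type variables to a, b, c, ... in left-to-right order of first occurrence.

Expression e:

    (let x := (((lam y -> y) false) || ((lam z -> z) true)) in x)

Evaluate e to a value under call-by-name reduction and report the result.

Answer: true

Working:
step 0: (let x = (((\y.y) false) || ((\z.z) true)) in x)
step 1: [let@root] (((\y.y) false) || ((\z.z) true))
step 2: [beta@0] (false || ((\z.z) true))
step 3: [beta@1] (false || true)
step 4: [delta@root] true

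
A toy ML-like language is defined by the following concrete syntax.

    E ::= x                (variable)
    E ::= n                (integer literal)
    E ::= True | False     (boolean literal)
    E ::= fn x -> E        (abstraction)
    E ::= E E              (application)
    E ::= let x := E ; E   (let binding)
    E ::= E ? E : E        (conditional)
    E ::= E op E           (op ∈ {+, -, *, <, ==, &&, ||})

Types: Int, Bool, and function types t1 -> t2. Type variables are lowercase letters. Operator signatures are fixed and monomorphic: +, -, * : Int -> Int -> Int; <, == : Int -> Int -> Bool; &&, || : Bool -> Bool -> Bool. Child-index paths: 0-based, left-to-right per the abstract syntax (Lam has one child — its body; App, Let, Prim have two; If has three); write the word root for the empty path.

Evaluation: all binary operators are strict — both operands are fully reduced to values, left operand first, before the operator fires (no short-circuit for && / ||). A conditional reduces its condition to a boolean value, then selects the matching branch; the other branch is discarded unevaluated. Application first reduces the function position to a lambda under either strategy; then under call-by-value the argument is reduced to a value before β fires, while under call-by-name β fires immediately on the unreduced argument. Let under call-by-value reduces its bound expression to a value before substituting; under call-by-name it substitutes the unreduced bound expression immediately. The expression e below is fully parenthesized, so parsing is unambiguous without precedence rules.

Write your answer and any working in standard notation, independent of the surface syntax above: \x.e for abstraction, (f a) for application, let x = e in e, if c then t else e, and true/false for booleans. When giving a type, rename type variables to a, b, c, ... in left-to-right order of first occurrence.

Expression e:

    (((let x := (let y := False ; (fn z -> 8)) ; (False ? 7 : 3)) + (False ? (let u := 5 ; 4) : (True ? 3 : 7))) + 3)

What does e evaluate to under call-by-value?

Answer: 9

Working:
step 0: (((let x = (let y = false in (\z.8)) in (if false then 7 else 3)) + (if false then (let u = 5 in 4) else (if true then 3 else 7))) + 3)
step 1: [let@0.0.0] (((let x = (\z.8) in (if false then 7 else 3)) + (if false then (let u = 5 in 4) else (if true then 3 else 7))) + 3)
step 2: [let@0.0] (((if false then 7 else 3) + (if false then (let u = 5 in 4) else (if true then 3 else 7))) + 3)
step 3: [if@0.0] ((3 + (if false then (let u = 5 in 4) else (if true then 3 else 7))) + 3)
step 4: [if@0.1] ((3 + (if true then 3 else 7)) + 3)
step 5: [if@0.1] ((3 + 3) + 3)
step 6: [delta@0] (6 + 3)
step 7: [delta@root] 9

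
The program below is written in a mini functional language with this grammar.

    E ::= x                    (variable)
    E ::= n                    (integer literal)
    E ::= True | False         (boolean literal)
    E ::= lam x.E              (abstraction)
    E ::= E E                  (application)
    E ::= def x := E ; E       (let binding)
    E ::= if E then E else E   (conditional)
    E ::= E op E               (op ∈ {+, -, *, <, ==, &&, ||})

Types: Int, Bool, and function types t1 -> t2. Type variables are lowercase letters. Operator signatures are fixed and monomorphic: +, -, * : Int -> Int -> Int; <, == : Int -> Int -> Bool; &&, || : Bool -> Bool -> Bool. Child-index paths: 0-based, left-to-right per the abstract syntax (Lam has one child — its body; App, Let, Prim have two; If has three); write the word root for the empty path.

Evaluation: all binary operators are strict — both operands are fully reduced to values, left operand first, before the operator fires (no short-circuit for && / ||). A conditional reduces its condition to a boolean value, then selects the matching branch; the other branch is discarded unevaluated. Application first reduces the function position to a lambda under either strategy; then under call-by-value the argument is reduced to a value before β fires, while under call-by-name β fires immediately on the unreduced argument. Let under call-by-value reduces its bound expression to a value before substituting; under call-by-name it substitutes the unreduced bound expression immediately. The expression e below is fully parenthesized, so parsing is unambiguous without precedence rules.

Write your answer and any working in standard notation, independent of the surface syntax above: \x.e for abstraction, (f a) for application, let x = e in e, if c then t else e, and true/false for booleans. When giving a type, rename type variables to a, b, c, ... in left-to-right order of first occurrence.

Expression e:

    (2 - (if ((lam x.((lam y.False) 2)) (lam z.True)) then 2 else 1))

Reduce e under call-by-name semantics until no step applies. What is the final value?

Answer: 1

Working:
step 0: (2 - (if ((\x.((\y.false) 2)) (\z.true)) then 2 else 1))
step 1: [beta@1.0] (2 - (if ((\y.false) 2) then 2 else 1))
step 2: [beta@1.0] (2 - (if false then 2 else 1))
step 3: [if@1] (2 - 1)
step 4: [delta@root] 1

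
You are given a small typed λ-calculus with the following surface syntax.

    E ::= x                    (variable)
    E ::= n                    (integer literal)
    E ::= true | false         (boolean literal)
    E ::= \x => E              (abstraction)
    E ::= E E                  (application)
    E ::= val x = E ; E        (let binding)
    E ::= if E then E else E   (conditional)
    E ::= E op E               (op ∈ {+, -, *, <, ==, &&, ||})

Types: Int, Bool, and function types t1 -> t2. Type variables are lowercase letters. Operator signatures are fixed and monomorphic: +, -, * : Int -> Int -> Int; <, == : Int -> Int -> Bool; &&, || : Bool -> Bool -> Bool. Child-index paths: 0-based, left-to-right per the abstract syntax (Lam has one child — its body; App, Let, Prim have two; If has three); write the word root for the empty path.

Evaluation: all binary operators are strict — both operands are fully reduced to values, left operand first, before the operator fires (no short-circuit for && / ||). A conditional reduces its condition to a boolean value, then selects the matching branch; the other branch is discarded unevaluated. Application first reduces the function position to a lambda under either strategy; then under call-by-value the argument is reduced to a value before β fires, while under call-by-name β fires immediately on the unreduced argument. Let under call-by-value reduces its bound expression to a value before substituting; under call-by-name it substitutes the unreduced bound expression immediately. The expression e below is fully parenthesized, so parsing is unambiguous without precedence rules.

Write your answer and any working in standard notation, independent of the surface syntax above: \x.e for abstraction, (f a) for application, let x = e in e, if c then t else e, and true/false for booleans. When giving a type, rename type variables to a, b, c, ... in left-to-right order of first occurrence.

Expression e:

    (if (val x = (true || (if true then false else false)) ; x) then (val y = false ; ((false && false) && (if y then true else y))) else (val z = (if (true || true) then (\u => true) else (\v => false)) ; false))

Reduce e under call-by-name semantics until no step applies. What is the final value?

Working:
step 0: (if (let x = (true || (if true then false else false)) in x) then (let y = false in ((false && false) && (if y then true else y))) else (let z = (if (true || true) then (\u.true) else (\v.false)) in false))
step 1: [let@0] (if (true || (if true then false else false)) then (let y = false in ((false && false) && (if y then true else y))) else (let z = (if (true || true) then (\u.true) else (\v.false)) in false))
step 2: [if@0.1] (if (true || false) then (let y = false in ((false && false) && (if y then true else y))) else (let z = (if (true || true) then (\u.true) else (\v.false)) in false))
step 3: [delta@0] (if true then (let y = false in ((false && false) && (if y then true else y))) else (let z = (if (true || true) then (\u.true) else (\v.false)) in false))
step 4: [if@root] (let y = false in ((false && false) && (if y then true else y)))
step 5: [let@root] ((false && false) && (if false then true else false))
step 6: [delta@0] (false && (if false then true else false))
step 7: [if@1] (false && false)
step 8: [delta@root] false

Answer: false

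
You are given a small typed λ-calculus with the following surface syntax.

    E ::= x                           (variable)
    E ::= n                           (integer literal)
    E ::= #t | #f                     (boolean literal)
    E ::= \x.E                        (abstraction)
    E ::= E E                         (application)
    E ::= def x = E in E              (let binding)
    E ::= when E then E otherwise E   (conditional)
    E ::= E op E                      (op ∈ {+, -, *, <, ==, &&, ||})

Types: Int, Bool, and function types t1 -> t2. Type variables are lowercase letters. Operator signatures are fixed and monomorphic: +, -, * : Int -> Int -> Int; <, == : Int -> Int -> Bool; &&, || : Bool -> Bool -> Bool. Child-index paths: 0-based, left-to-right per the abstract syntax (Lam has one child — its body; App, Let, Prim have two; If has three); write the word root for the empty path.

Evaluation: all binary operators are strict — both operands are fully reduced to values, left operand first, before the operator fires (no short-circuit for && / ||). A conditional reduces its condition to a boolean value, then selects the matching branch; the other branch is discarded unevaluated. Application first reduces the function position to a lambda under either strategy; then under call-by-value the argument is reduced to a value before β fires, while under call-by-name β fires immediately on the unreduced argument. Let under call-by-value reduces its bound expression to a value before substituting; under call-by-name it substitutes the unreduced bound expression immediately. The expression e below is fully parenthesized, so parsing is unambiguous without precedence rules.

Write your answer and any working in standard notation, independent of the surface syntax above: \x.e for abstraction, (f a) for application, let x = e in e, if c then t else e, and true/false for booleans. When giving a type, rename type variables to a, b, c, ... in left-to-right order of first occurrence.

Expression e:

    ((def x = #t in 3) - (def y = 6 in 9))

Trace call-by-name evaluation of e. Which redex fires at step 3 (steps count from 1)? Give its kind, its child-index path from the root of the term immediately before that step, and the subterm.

Trace:
step 0: ((let x = true in 3) - (let y = 6 in 9))
step 1: [let@0] (3 - (let y = 6 in 9))
step 2: [let@1] (3 - 9)
step 3: [delta@root] -6

Answer: delta at root : (3 - 9)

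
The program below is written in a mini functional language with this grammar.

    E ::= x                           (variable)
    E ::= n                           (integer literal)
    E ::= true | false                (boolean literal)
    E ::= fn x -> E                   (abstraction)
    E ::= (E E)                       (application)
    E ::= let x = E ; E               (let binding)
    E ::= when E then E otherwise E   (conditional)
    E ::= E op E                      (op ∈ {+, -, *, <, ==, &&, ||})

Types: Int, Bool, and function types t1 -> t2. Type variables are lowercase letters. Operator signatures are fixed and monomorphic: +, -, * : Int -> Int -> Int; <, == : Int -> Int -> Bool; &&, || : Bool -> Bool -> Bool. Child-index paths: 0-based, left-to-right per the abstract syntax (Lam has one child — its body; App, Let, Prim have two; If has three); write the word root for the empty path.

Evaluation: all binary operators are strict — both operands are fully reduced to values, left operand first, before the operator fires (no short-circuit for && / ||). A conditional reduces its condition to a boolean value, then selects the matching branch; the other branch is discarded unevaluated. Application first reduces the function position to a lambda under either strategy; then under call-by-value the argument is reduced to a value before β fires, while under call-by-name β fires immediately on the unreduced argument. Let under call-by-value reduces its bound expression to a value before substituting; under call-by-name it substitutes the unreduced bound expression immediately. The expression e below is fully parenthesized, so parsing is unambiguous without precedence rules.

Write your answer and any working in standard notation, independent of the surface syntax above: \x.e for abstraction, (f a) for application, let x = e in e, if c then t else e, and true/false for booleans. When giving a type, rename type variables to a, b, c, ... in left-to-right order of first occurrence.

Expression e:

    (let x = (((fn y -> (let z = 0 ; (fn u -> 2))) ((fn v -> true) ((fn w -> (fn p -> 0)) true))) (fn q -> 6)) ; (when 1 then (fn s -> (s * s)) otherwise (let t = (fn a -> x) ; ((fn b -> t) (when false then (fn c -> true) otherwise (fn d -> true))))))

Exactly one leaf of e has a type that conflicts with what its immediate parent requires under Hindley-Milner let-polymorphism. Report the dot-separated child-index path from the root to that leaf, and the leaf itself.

Answer: 1.0 : 1

Working:
let z : Int
\u._ : b -> Int
\y._ : a -> b -> Int
\v._ : c -> Bool
\p._ : e -> Int
\w._ : d -> e -> Int
  unify d -> e -> Int ~ Bool -> f
  unify d ~ Bool
  unify e -> Int ~ f
_ _ : e -> Int
  unify c -> Bool ~ (e -> Int) -> g
  unify c ~ e -> Int
  unify Bool ~ g
_ _ : Bool
  unify a -> b -> Int ~ Bool -> h
  unify a ~ Bool
  unify b -> Int ~ h
_ _ : b -> Int
\q._ : i -> Int
  unify b -> Int ~ (i -> Int) -> j
  unify b ~ i -> Int
  unify Int ~ j
_ _ : Int
let x : Int
  unify Int ~ Bool
  FAIL: mismatch Int ~ Bool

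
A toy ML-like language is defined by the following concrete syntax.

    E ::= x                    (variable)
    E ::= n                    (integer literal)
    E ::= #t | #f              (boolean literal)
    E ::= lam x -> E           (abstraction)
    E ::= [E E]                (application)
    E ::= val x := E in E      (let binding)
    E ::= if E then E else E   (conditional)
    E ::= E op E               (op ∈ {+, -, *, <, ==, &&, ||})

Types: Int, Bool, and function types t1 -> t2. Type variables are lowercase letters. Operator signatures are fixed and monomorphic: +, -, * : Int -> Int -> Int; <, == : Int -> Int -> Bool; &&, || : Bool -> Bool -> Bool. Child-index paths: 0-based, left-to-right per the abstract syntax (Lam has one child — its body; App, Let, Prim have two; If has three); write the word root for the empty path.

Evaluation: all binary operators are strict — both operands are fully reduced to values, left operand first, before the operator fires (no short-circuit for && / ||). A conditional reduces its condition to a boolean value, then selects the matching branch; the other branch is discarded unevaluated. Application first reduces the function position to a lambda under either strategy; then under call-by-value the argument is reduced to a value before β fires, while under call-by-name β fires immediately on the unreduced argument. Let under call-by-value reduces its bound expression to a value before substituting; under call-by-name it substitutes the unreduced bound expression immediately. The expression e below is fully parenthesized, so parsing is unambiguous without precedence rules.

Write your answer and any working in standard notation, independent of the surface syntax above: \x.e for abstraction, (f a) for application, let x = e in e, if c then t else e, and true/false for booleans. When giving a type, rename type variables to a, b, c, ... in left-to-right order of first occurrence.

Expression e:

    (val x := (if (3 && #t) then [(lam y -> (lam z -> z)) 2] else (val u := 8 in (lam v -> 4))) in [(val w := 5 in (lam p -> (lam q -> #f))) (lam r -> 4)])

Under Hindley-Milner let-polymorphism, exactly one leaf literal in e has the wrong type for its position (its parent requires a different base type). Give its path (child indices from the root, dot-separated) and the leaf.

Working:
  unify Int ~ Bool
  FAIL: mismatch Int ~ Bool

Answer: 0.0.0 : 3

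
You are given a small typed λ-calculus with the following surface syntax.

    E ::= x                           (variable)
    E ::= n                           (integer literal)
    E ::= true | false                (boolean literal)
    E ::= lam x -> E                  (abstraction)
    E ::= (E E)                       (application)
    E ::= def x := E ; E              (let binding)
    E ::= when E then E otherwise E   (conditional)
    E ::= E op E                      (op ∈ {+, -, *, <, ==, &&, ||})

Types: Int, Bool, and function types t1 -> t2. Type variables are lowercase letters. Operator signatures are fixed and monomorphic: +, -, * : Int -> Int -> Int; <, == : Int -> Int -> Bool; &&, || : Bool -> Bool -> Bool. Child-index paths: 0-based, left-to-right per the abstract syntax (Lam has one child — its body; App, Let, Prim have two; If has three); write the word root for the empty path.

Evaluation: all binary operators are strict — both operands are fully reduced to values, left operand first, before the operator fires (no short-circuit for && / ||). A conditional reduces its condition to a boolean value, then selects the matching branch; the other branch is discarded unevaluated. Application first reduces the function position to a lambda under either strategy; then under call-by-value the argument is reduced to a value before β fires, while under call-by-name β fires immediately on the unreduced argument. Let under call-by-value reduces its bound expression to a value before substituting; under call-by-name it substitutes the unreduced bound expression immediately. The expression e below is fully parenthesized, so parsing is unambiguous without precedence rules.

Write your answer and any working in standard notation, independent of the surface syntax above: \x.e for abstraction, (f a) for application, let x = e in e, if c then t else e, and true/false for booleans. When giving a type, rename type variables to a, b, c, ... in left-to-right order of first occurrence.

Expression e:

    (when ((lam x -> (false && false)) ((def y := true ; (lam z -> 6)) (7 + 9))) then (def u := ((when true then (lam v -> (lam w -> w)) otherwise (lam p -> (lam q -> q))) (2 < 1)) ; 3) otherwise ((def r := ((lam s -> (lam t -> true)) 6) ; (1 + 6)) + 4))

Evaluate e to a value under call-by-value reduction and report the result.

Answer: 11

Trace:
step 0: (if ((\x.(false && false)) ((let y = true in (\z.6)) (7 + 9))) then (let u = ((if true then (\v.(\w.w)) else (\p.(\q.q))) (2 < 1)) in 3) else ((let r = ((\s.(\t.true)) 6) in (1 + 6)) + 4))
step 1: [let@0.1.0] (if ((\x.(false && false)) ((\z.6) (7 + 9))) then (let u = ((if true then (\v.(\w.w)) else (\p.(\q.q))) (2 < 1)) in 3) else ((let r = ((\s.(\t.true)) 6) in (1 + 6)) + 4))
step 2: [delta@0.1.1] (if ((\x.(false && false)) ((\z.6) 16)) then (let u = ((if true then (\v.(\w.w)) else (\p.(\q.q))) (2 < 1)) in 3) else ((let r = ((\s.(\t.true)) 6) in (1 + 6)) + 4))
step 3: [beta@0.1] (if ((\x.(false && false)) 6) then (let u = ((if true then (\v.(\w.w)) else (\p.(\q.q))) (2 < 1)) in 3) else ((let r = ((\s.(\t.true)) 6) in (1 + 6)) + 4))
step 4: [beta@0] (if (false && false) then (let u = ((if true then (\v.(\w.w)) else (\p.(\q.q))) (2 < 1)) in 3) else ((let r = ((\s.(\t.true)) 6) in (1 + 6)) + 4))
step 5: [delta@0] (if false then (let u = ((if true then (\v.(\w.w)) else (\p.(\q.q))) (2 < 1)) in 3) else ((let r = ((\s.(\t.true)) 6) in (1 + 6)) + 4))
step 6: [if@root] ((let r = ((\s.(\t.true)) 6) in (1 + 6)) + 4)
step 7: [beta@0.0] ((let r = (\t.true) in (1 + 6)) + 4)
step 8: [let@0] ((1 + 6) + 4)
step 9: [delta@0] (7 + 4)
step 10: [delta@root] 11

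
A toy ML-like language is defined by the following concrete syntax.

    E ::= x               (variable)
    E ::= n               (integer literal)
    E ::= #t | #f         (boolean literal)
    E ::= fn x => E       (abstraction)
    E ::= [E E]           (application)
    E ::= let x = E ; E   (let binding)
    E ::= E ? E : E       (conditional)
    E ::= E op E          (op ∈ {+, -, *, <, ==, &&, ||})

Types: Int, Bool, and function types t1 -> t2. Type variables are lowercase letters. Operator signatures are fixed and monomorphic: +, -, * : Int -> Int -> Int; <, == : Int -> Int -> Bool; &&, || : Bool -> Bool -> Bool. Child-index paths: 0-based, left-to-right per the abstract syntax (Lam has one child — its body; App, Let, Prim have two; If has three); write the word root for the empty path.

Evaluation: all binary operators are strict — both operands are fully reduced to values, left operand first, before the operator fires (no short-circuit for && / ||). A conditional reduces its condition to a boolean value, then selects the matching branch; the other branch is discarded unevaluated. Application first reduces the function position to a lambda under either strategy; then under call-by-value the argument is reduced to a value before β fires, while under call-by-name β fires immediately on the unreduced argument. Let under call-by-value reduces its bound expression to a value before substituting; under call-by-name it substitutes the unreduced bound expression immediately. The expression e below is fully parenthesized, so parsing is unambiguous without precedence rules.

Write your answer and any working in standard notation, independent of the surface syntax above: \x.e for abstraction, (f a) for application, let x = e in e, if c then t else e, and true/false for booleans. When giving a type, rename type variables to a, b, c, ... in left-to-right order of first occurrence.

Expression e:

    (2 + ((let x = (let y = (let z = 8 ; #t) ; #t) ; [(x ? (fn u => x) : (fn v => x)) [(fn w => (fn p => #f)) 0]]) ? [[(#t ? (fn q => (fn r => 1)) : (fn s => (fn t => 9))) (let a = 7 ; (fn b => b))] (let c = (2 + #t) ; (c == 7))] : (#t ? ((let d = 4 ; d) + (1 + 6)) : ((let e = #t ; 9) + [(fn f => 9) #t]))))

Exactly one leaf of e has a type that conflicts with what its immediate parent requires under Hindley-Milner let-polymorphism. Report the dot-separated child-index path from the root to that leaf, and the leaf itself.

Answer: 1.1.1.0.1 : true

Derivation:
  unify Int ~ Int
let z : Int
let y : Bool
let x : Bool
x : Bool
  unify Bool ~ Bool
x : Bool
\u._ : a -> Bool
x : Bool
\v._ : b -> Bool
  unify a -> Bool ~ b -> Bool
  unify a ~ b
  unify Bool ~ Bool
\p._ : d -> Bool
\w._ : c -> d -> Bool
  unify c -> d -> Bool ~ Int -> e
  unify c ~ Int
  unify d -> Bool ~ e
_ _ : d -> Bool
  unify b -> Bool ~ (d -> Bool) -> f
  unify b ~ d -> Bool
  unify Bool ~ f
_ _ : Bool
  unify Bool ~ Bool
  unify Bool ~ Bool
\r._ : h -> Int
\q._ : g -> h -> Int
\t._ : j -> Int
\s._ : i -> j -> Int
  unify g -> h -> Int ~ i -> j -> Int
  unify g ~ i
  unify h -> Int ~ j -> Int
  unify h ~ j
  unify Int ~ Int
let a : Int
b : k
\b._ : k -> k
  unify i -> j -> Int ~ (k -> k) -> l
  unify i ~ k -> k
  unify j -> Int ~ l
_ _ : j -> Int
  unify Int ~ Int
  unify Bool ~ Int
  FAIL: mismatch Bool ~ Int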